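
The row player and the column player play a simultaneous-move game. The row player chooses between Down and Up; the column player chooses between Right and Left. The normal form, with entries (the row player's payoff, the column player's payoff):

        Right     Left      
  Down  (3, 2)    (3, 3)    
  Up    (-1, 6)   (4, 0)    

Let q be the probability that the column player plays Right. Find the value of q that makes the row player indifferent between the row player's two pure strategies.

q = 1/5

Set the row player's expected payoff from Down equal to that from Up:
  the row player's payoff to Down: q·3 + (1−q)·3 = 3
  the row player's payoff to Up: q·(-1) + (1−q)·4 = -5q + 4
  3 = -5q + 4  ⇒  5q = 1  ⇒  q = 1/5.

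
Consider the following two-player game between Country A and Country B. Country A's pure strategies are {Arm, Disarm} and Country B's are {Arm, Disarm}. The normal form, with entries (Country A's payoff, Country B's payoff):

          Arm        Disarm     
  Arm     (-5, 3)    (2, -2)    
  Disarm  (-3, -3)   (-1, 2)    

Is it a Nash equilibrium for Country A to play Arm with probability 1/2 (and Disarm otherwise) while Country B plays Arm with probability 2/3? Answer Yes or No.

Given Country B's mix q = 2/3, Country A's payoff from Arm is -8/3 but from Disarm is -7/3. Country A strictly prefers Disarm, so Country A would not mix.
So the proposed profile is not a Nash equilibrium.

No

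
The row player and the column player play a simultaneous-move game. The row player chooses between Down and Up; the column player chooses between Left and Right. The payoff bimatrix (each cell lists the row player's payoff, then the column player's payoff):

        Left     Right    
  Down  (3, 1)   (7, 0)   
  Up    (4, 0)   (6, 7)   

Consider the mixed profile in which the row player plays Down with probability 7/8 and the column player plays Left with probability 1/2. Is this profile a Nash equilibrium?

Yes

Check the column player's indifference given the row player's mix p = 7/8:
  payoff from Left = 7/8; payoff from Right = 7/8 — equal.
Check the row player's indifference given the column player's mix q = 1/2:
  payoff from Down = 5; payoff from Up = 5 — equal.
Both players are indifferent, so neither can profitably deviate.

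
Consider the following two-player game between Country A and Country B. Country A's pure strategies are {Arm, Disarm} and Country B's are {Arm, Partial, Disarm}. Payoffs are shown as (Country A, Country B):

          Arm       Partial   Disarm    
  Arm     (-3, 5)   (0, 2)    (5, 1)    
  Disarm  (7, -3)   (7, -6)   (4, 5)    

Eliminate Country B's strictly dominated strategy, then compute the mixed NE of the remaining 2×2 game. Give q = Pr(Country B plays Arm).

Country B's strategy Partial is strictly dominated by Arm: 5 > 2 and -3 > -6. Eliminate Partial.
Country B's mix must leave Country A indifferent between Arm and Disarm.
  Country A's payoff from Arm: q·(-3) + (1−q)·5 = -8q + 5
  Country A's payoff from Disarm: q·7 + (1−q)·4 = 3q + 4
  -8q + 5 = 3q + 4  ⇒  -11q = -1  ⇒  q = 1/11.

q = 1/11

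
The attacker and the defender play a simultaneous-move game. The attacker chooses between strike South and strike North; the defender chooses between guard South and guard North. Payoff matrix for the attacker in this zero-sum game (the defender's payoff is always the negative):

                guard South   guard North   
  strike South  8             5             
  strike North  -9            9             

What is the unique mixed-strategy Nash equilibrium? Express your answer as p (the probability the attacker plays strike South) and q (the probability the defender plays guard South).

In a mixed equilibrium the defender is indifferent between guard South and guard North; this condition fixes p.
  the defender's payoff to guard South: p·(-8) + (1−p)·9 = -17p + 9
  the defender's payoff to guard North: p·(-5) + (1−p)·(-9) = 4p - 9
  -17p + 9 = 4p - 9  ⇒  -21p = -18  ⇒  p = 6/7.
In a mixed equilibrium the attacker is indifferent between strike South and strike North; this condition fixes q.
  the attacker's expected payoff from strike South: q·8 + (1−q)·5 = 3q + 5
  the attacker's expected payoff from strike North: q·(-9) + (1−q)·9 = -18q + 9
  3q + 5 = -18q + 9  ⇒  21q = 4  ⇒  q = 4/21.

p = 6/7, q = 4/21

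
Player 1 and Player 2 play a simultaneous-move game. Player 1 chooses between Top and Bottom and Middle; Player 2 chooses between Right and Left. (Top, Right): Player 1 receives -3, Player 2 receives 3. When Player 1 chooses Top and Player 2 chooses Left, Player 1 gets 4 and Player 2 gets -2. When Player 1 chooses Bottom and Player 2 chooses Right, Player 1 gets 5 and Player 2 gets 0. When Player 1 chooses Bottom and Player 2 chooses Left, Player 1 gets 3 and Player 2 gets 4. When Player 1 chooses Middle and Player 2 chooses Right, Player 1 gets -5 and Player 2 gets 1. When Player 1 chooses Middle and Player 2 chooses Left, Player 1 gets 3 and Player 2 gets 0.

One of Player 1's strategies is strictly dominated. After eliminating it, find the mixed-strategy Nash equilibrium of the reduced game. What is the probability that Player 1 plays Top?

p = 4/9

Player 1's strategy Middle is strictly dominated by Top: -3 > -5 and 4 > 3. Eliminate Middle.
For Player 2 to be willing to mix, Player 2 must be indifferent between Right and Left, which pins down Player 1's mix.
  Player 2's expected payoff from Right: p·3 + (1−p)·0 = 3p
  Player 2's expected payoff from Left: p·(-2) + (1−p)·4 = -6p + 4
  3p = -6p + 4  ⇒  9p = 4  ⇒  p = 4/9.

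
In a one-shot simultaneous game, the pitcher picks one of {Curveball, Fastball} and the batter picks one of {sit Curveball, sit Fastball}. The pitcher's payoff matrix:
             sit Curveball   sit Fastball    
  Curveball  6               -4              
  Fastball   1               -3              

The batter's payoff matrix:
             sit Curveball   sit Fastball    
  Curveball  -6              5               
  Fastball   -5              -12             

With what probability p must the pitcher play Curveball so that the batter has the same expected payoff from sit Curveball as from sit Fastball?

p = 7/18

Set the batter's expected payoff from sit Curveball equal to that from sit Fastball:
  the batter's payoff to sit Curveball: p·(-6) + (1−p)·(-5) = -p - 5
  the batter's payoff to sit Fastball: p·5 + (1−p)·(-12) = 17p - 12
  -p - 5 = 17p - 12  ⇒  -18p = -7  ⇒  p = 7/18.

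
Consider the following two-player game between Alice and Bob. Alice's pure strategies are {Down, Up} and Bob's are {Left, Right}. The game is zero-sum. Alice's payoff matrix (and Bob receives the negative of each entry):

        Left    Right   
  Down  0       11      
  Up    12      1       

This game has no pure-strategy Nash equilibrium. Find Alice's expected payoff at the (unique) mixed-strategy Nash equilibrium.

Bob's mix must leave Alice indifferent between Down and Up.
  Alice's payoff to Down: q·0 + (1−q)·11 = -11q + 11
  Alice's payoff to Up: q·12 + (1−q)·1 = 11q + 1
  -11q + 11 = 11q + 1  ⇒  -22q = -10  ⇒  q = 5/11.
At equilibrium Alice is indifferent across rows, so Alice's payoff equals the payoff from Down: (5/11)·0 + (6/11)·11 = 6.

6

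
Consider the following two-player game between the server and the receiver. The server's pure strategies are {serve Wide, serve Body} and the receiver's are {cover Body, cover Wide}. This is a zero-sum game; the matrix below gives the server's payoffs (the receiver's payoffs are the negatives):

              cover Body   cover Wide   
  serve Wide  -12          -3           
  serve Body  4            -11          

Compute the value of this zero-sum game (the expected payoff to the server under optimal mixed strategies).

In a mixed equilibrium the server is indifferent between serve Wide and serve Body; this condition fixes q.
  the server's payoff to serve Wide: q·(-12) + (1−q)·(-3) = -9q - 3
  the server's payoff to serve Body: q·4 + (1−q)·(-11) = 15q - 11
  -9q - 3 = 15q - 11  ⇒  -24q = -8  ⇒  q = 1/3.
The value is the server's expected payoff against this mix (using serve Wide): (1/3)·(-12) + (2/3)·(-3) = -6.

v = -6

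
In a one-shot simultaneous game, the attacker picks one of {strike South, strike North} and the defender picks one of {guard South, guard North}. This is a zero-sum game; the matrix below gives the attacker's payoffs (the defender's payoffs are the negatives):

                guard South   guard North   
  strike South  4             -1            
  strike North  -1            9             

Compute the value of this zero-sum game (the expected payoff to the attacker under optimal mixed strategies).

v = 7/3

The defender's mix must leave the attacker indifferent between strike South and strike North.
  the attacker's payoff to strike South: q·4 + (1−q)·(-1) = 5q - 1
  the attacker's payoff to strike North: q·(-1) + (1−q)·9 = -10q + 9
  5q - 1 = -10q + 9  ⇒  15q = 10  ⇒  q = 2/3.
The value is the attacker's expected payoff against this mix (using strike South): (2/3)·4 + (1/3)·(-1) = 7/3.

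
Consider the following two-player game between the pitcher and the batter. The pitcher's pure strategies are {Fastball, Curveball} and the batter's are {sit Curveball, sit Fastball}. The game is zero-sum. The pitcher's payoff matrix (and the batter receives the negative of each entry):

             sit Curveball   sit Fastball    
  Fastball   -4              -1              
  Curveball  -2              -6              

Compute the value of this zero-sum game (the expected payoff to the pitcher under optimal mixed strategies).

v = -22/7

For the pitcher to be willing to mix, the pitcher must be indifferent between Fastball and Curveball, which pins down the batter's mix.
  the pitcher's payoff from Fastball: q·(-4) + (1−q)·(-1) = -3q - 1
  the pitcher's payoff from Curveball: q·(-2) + (1−q)·(-6) = 4q - 6
  -3q - 1 = 4q - 6  ⇒  -7q = -5  ⇒  q = 5/7.
The value is the pitcher's expected payoff against this mix (using Fastball): (5/7)·(-4) + (2/7)·(-1) = -22/7.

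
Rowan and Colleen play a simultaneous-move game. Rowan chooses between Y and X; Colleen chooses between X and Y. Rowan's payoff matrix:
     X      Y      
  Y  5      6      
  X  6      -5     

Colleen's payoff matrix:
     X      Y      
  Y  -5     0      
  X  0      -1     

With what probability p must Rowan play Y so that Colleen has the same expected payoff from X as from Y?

p = 1/6

In a mixed equilibrium Colleen is indifferent between X and Y; this condition fixes p.
  Colleen's payoff from X: p·(-5) + (1−p)·0 = -5p
  Colleen's payoff from Y: p·0 + (1−p)·(-1) = p - 1
  -5p = p - 1  ⇒  -6p = -1  ⇒  p = 1/6.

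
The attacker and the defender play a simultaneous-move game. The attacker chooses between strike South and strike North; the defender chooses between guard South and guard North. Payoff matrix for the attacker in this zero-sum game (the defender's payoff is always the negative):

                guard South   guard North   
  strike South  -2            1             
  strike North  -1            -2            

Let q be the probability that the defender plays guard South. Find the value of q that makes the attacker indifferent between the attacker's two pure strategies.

For the attacker to be willing to mix, the attacker must be indifferent between strike South and strike North, which pins down the defender's mix.
  the attacker's payoff to strike South: q·(-2) + (1−q)·1 = -3q + 1
  the attacker's payoff to strike North: q·(-1) + (1−q)·(-2) = q - 2
  -3q + 1 = q - 2  ⇒  -4q = -3  ⇒  q = 3/4.

q = 3/4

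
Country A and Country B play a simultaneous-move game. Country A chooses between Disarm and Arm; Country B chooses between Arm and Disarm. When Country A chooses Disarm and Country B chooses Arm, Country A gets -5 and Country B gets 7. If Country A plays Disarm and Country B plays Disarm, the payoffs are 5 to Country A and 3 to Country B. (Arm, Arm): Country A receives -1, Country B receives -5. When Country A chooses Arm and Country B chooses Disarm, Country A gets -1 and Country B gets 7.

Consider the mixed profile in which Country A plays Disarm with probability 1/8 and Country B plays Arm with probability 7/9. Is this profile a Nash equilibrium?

Given Country A's mix p = 1/8, Country B's payoff from Arm is -7/2 but from Disarm is 13/2. Country B strictly prefers Disarm, so Country B would not mix.
So the proposed profile is not a Nash equilibrium.

No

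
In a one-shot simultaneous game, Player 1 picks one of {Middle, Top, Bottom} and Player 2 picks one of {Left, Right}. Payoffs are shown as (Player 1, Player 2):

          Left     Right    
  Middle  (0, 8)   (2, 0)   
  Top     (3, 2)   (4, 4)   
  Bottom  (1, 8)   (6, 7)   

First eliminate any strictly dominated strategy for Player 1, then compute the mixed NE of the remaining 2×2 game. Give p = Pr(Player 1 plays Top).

Player 1's strategy Middle is strictly dominated by Top: 3 > 0 and 4 > 2. Eliminate Middle.
For Player 2 to be willing to mix, Player 2 must be indifferent between Left and Right, which pins down Player 1's mix.
  Player 2's payoff to Left: p·2 + (1−p)·8 = -6p + 8
  Player 2's payoff to Right: p·4 + (1−p)·7 = -3p + 7
  -6p + 8 = -3p + 7  ⇒  -3p = -1  ⇒  p = 1/3.

p = 1/3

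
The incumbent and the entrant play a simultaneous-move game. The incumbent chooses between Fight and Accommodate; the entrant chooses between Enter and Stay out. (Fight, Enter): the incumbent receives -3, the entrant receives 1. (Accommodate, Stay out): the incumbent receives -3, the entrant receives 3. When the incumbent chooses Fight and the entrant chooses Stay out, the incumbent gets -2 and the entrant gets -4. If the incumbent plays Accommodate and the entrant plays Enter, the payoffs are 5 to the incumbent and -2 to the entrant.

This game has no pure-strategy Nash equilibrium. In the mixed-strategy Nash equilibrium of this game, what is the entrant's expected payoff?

-1/2

The entrant's indifference between Enter and Stay out determines the incumbent's mixing probability p:
  the entrant's payoff from Enter: p·1 + (1−p)·(-2) = 3p - 2
  the entrant's payoff from Stay out: p·(-4) + (1−p)·3 = -7p + 3
  3p - 2 = -7p + 3  ⇒  10p = 5  ⇒  p = 1/2.
At equilibrium the entrant is indifferent across columns, so the entrant's payoff equals the payoff from Enter: (1/2)·1 + (1/2)·(-2) = -1/2.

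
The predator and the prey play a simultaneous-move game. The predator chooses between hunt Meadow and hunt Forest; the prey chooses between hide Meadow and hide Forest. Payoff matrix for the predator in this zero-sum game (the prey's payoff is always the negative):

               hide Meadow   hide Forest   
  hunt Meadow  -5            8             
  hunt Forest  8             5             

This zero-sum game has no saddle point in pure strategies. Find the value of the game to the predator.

In a mixed equilibrium the predator is indifferent between hunt Meadow and hunt Forest; this condition fixes q.
  the predator's payoff from hunt Meadow: q·(-5) + (1−q)·8 = -13q + 8
  the predator's payoff from hunt Forest: q·8 + (1−q)·5 = 3q + 5
  -13q + 8 = 3q + 5  ⇒  -16q = -3  ⇒  q = 3/16.
The value is the predator's expected payoff against this mix (using hunt Meadow): (3/16)·(-5) + (13/16)·8 = 89/16.

v = 89/16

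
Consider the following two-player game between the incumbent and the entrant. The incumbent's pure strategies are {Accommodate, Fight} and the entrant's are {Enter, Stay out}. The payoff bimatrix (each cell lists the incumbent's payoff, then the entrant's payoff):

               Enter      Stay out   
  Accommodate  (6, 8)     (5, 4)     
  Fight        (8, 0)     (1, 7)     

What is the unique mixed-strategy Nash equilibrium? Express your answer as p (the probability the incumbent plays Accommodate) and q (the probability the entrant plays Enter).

For the entrant to be willing to mix, the entrant must be indifferent between Enter and Stay out, which pins down the incumbent's mix.
  the entrant's payoff to Enter: p·8 + (1−p)·0 = 8p
  the entrant's payoff to Stay out: p·4 + (1−p)·7 = -3p + 7
  8p = -3p + 7  ⇒  11p = 7  ⇒  p = 7/11.
For the incumbent to be willing to mix, the incumbent must be indifferent between Accommodate and Fight, which pins down the entrant's mix.
  the incumbent's payoff from Accommodate: q·6 + (1−q)·5 = q + 5
  the incumbent's payoff from Fight: q·8 + (1−q)·1 = 7q + 1
  q + 5 = 7q + 1  ⇒  -6q = -4  ⇒  q = 2/3.

p = 7/11, q = 2/3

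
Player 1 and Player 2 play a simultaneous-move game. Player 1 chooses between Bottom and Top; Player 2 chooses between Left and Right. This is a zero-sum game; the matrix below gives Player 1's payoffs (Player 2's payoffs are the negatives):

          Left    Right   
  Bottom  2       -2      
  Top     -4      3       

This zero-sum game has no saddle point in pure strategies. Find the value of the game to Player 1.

Player 1's indifference between Bottom and Top determines Player 2's mixing probability q:
  Player 1's payoff to Bottom: q·2 + (1−q)·(-2) = 4q - 2
  Player 1's payoff to Top: q·(-4) + (1−q)·3 = -7q + 3
  4q - 2 = -7q + 3  ⇒  11q = 5  ⇒  q = 5/11.
The value is Player 1's expected payoff against this mix (using Bottom): (5/11)·2 + (6/11)·(-2) = -2/11.

v = -2/11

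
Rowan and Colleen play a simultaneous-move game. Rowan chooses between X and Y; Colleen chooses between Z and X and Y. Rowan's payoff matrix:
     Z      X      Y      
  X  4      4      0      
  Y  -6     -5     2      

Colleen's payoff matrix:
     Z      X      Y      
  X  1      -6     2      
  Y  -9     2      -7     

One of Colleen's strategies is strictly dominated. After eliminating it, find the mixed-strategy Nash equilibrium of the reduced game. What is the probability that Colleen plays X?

q = 2/11

Colleen's strategy Z is strictly dominated by Y: 2 > 1 and -7 > -9. Eliminate Z.
Set Rowan's expected payoff from X equal to that from Y:
  Rowan's payoff from X: q·4 + (1−q)·0 = 4q
  Rowan's payoff from Y: q·(-5) + (1−q)·2 = -7q + 2
  4q = -7q + 2  ⇒  11q = 2  ⇒  q = 2/11.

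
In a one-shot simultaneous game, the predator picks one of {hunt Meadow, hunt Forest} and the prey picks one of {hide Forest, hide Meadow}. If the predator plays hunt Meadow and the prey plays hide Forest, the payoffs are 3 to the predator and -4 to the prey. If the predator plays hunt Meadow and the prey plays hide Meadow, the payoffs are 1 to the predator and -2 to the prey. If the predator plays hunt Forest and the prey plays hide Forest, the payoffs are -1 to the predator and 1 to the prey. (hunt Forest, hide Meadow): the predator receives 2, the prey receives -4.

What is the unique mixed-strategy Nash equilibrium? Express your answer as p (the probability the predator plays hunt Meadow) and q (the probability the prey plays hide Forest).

For the prey to be willing to mix, the prey must be indifferent between hide Forest and hide Meadow, which pins down the predator's mix.
  the prey's expected payoff from hide Forest: p·(-4) + (1−p)·1 = -5p + 1
  the prey's expected payoff from hide Meadow: p·(-2) + (1−p)·(-4) = 2p - 4
  -5p + 1 = 2p - 4  ⇒  -7p = -5  ⇒  p = 5/7.
The prey's mix must leave the predator indifferent between hunt Meadow and hunt Forest.
  the predator's payoff to hunt Meadow: q·3 + (1−q)·1 = 2q + 1
  the predator's payoff to hunt Forest: q·(-1) + (1−q)·2 = -3q + 2
  2q + 1 = -3q + 2  ⇒  5q = 1  ⇒  q = 1/5.

p = 5/7, q = 1/5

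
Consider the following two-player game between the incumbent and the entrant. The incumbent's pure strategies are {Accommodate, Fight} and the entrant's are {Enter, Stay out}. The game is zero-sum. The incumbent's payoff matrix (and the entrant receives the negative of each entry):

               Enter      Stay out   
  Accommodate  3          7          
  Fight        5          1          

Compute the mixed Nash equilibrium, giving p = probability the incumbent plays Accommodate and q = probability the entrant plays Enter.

For the entrant to be willing to mix, the entrant must be indifferent between Enter and Stay out, which pins down the incumbent's mix.
  the entrant's payoff to Enter: p·(-3) + (1−p)·(-5) = 2p - 5
  the entrant's payoff to Stay out: p·(-7) + (1−p)·(-1) = -6p - 1
  2p - 5 = -6p - 1  ⇒  8p = 4  ⇒  p = 1/2.
For the incumbent to be willing to mix, the incumbent must be indifferent between Accommodate and Fight, which pins down the entrant's mix.
  the incumbent's payoff from Accommodate: q·3 + (1−q)·7 = -4q + 7
  the incumbent's payoff from Fight: q·5 + (1−q)·1 = 4q + 1
  -4q + 7 = 4q + 1  ⇒  -8q = -6  ⇒  q = 3/4.

p = 1/2, q = 3/4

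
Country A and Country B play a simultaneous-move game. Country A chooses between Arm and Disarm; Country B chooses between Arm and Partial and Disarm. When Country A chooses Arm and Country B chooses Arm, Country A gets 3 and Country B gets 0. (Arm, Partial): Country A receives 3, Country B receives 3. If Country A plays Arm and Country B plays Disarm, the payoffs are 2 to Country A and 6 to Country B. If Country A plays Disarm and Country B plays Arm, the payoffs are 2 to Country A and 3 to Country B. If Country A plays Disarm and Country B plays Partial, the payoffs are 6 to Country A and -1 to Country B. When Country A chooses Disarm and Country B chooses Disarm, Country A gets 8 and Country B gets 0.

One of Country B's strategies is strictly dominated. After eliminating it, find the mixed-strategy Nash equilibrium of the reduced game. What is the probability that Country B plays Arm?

Country B's strategy Partial is strictly dominated by Disarm: 6 > 3 and 0 > -1. Eliminate Partial.
Country A's indifference between Arm and Disarm determines Country B's mixing probability q:
  Country A's payoff to Arm: q·3 + (1−q)·2 = q + 2
  Country A's payoff to Disarm: q·2 + (1−q)·8 = -6q + 8
  q + 2 = -6q + 8  ⇒  7q = 6  ⇒  q = 6/7.

q = 6/7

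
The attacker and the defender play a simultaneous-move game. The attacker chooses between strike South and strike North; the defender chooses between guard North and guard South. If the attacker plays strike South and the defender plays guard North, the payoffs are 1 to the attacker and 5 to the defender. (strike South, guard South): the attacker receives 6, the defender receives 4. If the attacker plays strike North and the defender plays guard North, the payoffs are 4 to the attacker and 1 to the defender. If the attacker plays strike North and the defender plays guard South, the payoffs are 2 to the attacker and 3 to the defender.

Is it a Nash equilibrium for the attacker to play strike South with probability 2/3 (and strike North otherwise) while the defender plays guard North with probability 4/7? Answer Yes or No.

Yes

Check the defender's indifference given the attacker's mix p = 2/3:
  payoff from guard North = 11/3; payoff from guard South = 11/3 — equal.
Check the attacker's indifference given the defender's mix q = 4/7:
  payoff from strike South = 22/7; payoff from strike North = 22/7 — equal.
Both players are indifferent, so neither can profitably deviate.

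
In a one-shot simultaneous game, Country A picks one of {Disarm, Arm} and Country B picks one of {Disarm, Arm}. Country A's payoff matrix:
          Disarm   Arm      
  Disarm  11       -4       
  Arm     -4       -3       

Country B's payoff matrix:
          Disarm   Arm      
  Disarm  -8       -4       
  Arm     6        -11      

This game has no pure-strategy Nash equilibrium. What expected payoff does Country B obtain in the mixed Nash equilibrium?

For Country B to be willing to mix, Country B must be indifferent between Disarm and Arm, which pins down Country A's mix.
  Country B's payoff from Disarm: p·(-8) + (1−p)·6 = -14p + 6
  Country B's payoff from Arm: p·(-4) + (1−p)·(-11) = 7p - 11
  -14p + 6 = 7p - 11  ⇒  -21p = -17  ⇒  p = 17/21.
At equilibrium Country B is indifferent across columns, so Country B's payoff equals the payoff from Disarm: (17/21)·(-8) + (4/21)·6 = -16/3.

-16/3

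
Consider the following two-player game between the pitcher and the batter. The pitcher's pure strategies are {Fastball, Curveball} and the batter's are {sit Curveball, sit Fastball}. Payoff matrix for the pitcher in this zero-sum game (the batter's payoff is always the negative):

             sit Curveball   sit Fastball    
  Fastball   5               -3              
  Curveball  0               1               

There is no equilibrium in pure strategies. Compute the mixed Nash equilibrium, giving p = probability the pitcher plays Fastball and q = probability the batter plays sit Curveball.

p = 1/9, q = 4/9

In a mixed equilibrium the batter is indifferent between sit Curveball and sit Fastball; this condition fixes p.
  the batter's expected payoff from sit Curveball: p·(-5) + (1−p)·0 = -5p
  the batter's expected payoff from sit Fastball: p·3 + (1−p)·(-1) = 4p - 1
  -5p = 4p - 1  ⇒  -9p = -1  ⇒  p = 1/9.
In a mixed equilibrium the pitcher is indifferent between Fastball and Curveball; this condition fixes q.
  the pitcher's payoff from Fastball: q·5 + (1−q)·(-3) = 8q - 3
  the pitcher's payoff from Curveball: q·0 + (1−q)·1 = -q + 1
  8q - 3 = -q + 1  ⇒  9q = 4  ⇒  q = 4/9.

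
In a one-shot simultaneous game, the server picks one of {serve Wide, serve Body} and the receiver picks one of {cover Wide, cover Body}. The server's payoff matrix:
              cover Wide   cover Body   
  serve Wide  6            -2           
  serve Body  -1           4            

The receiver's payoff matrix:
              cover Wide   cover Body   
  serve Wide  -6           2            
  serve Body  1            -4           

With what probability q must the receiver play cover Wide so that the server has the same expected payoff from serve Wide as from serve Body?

For the server to be willing to mix, the server must be indifferent between serve Wide and serve Body, which pins down the receiver's mix.
  the server's payoff to serve Wide: q·6 + (1−q)·(-2) = 8q - 2
  the server's payoff to serve Body: q·(-1) + (1−q)·4 = -5q + 4
  8q - 2 = -5q + 4  ⇒  13q = 6  ⇒  q = 6/13.

q = 6/13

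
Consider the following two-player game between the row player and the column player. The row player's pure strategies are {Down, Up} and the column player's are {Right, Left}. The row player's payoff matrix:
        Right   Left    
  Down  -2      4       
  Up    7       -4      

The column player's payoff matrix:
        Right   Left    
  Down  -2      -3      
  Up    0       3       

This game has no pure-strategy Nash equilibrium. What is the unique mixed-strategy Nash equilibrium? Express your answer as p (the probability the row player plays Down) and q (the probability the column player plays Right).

In a mixed equilibrium the column player is indifferent between Right and Left; this condition fixes p.
  the column player's payoff to Right: p·(-2) + (1−p)·0 = -2p
  the column player's payoff to Left: p·(-3) + (1−p)·3 = -6p + 3
  -2p = -6p + 3  ⇒  4p = 3  ⇒  p = 3/4.
For the row player to be willing to mix, the row player must be indifferent between Down and Up, which pins down the column player's mix.
  the row player's expected payoff from Down: q·(-2) + (1−q)·4 = -6q + 4
  the row player's expected payoff from Up: q·7 + (1−q)·(-4) = 11q - 4
  -6q + 4 = 11q - 4  ⇒  -17q = -8  ⇒  q = 8/17.

p = 3/4, q = 8/17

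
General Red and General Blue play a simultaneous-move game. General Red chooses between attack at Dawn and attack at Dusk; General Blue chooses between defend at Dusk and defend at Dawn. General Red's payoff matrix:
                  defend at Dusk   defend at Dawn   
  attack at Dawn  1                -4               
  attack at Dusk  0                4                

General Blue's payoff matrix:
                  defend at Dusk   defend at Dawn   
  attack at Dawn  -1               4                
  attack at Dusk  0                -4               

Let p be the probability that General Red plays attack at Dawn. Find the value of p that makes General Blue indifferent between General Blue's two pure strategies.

General Red's mix must leave General Blue indifferent between defend at Dusk and defend at Dawn.
  General Blue's payoff from defend at Dusk: p·(-1) + (1−p)·0 = -p
  General Blue's payoff from defend at Dawn: p·4 + (1−p)·(-4) = 8p - 4
  -p = 8p - 4  ⇒  -9p = -4  ⇒  p = 4/9.

p = 4/9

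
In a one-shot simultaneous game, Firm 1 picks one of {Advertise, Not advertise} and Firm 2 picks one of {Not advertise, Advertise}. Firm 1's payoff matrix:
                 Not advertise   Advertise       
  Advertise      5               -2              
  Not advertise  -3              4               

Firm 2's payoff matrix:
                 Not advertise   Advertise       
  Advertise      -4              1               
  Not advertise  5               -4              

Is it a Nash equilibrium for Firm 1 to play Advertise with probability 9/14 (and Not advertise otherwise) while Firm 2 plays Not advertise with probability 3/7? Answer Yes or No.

Check Firm 2's indifference given Firm 1's mix p = 9/14:
  payoff from Not advertise = -11/14; payoff from Advertise = -11/14 — equal.
Check Firm 1's indifference given Firm 2's mix q = 3/7:
  payoff from Advertise = 1; payoff from Not advertise = 1 — equal.
Both players are indifferent, so neither can profitably deviate.

Yes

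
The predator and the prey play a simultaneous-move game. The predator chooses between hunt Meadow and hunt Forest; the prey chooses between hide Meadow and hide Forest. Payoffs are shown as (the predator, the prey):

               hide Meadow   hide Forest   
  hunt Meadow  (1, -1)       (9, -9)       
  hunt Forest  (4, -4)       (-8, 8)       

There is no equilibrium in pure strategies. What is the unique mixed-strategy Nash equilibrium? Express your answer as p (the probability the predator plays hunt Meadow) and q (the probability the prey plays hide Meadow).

The prey's indifference between hide Meadow and hide Forest determines the predator's mixing probability p:
  the prey's payoff from hide Meadow: p·(-1) + (1−p)·(-4) = 3p - 4
  the prey's payoff from hide Forest: p·(-9) + (1−p)·8 = -17p + 8
  3p - 4 = -17p + 8  ⇒  20p = 12  ⇒  p = 3/5.
The predator's indifference between hunt Meadow and hunt Forest determines the prey's mixing probability q:
  the predator's expected payoff from hunt Meadow: q·1 + (1−q)·9 = -8q + 9
  the predator's expected payoff from hunt Forest: q·4 + (1−q)·(-8) = 12q - 8
  -8q + 9 = 12q - 8  ⇒  -20q = -17  ⇒  q = 17/20.

p = 3/5, q = 17/20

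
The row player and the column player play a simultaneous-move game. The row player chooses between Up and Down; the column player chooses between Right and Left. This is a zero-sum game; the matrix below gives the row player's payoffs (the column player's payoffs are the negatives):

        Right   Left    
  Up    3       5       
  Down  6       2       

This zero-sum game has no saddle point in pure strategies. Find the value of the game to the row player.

v = 4

Set the row player's expected payoff from Up equal to that from Down:
  the row player's payoff from Up: q·3 + (1−q)·5 = -2q + 5
  the row player's payoff from Down: q·6 + (1−q)·2 = 4q + 2
  -2q + 5 = 4q + 2  ⇒  -6q = -3  ⇒  q = 1/2.
The value is the row player's expected payoff against this mix (using Up): (1/2)·3 + (1/2)·5 = 4.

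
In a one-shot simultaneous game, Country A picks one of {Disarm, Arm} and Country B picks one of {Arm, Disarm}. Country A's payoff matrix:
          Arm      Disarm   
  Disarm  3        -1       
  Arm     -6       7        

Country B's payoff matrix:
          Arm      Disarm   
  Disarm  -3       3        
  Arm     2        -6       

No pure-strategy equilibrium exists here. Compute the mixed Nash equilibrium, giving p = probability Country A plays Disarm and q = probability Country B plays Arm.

p = 4/7, q = 8/17

In a mixed equilibrium Country B is indifferent between Arm and Disarm; this condition fixes p.
  Country B's expected payoff from Arm: p·(-3) + (1−p)·2 = -5p + 2
  Country B's expected payoff from Disarm: p·3 + (1−p)·(-6) = 9p - 6
  -5p + 2 = 9p - 6  ⇒  -14p = -8  ⇒  p = 4/7.
Country A's indifference between Disarm and Arm determines Country B's mixing probability q:
  Country A's payoff to Disarm: q·3 + (1−q)·(-1) = 4q - 1
  Country A's payoff to Arm: q·(-6) + (1−q)·7 = -13q + 7
  4q - 1 = -13q + 7  ⇒  17q = 8  ⇒  q = 8/17.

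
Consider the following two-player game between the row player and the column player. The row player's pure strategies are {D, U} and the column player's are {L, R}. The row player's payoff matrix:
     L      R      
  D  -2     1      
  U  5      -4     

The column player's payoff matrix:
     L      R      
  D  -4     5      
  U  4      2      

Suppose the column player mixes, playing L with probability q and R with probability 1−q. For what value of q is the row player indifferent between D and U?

In a mixed equilibrium the row player is indifferent between D and U; this condition fixes q.
  the row player's expected payoff from D: q·(-2) + (1−q)·1 = -3q + 1
  the row player's expected payoff from U: q·5 + (1−q)·(-4) = 9q - 4
  -3q + 1 = 9q - 4  ⇒  -12q = -5  ⇒  q = 5/12.

q = 5/12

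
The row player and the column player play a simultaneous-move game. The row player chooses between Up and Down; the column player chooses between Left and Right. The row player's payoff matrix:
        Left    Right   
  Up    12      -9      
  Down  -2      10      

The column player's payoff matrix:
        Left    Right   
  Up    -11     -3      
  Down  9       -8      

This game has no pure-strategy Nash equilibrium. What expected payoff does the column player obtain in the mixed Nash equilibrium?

-23/5

The column player's indifference between Left and Right determines the row player's mixing probability p:
  the column player's payoff from Left: p·(-11) + (1−p)·9 = -20p + 9
  the column player's payoff from Right: p·(-3) + (1−p)·(-8) = 5p - 8
  -20p + 9 = 5p - 8  ⇒  -25p = -17  ⇒  p = 17/25.
At equilibrium the column player is indifferent across columns, so the column player's payoff equals the payoff from Left: (17/25)·(-11) + (8/25)·9 = -23/5.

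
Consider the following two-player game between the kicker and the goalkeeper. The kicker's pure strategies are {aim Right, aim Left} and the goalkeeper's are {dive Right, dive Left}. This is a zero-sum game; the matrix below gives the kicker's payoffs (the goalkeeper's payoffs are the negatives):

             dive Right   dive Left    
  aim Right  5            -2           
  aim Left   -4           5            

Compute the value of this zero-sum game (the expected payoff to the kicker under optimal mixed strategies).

v = 17/16

In a mixed equilibrium the kicker is indifferent between aim Right and aim Left; this condition fixes q.
  the kicker's expected payoff from aim Right: q·5 + (1−q)·(-2) = 7q - 2
  the kicker's expected payoff from aim Left: q·(-4) + (1−q)·5 = -9q + 5
  7q - 2 = -9q + 5  ⇒  16q = 7  ⇒  q = 7/16.
The value is the kicker's expected payoff against this mix (using aim Right): (7/16)·5 + (9/16)·(-2) = 17/16.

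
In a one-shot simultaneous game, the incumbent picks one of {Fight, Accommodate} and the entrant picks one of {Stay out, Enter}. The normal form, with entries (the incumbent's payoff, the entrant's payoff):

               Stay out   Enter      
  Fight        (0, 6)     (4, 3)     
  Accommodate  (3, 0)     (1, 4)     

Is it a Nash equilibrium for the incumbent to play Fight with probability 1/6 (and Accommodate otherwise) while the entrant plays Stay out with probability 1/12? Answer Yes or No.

Given the incumbent's mix p = 1/6, the entrant's payoff from Stay out is 1 but from Enter is 23/6. The entrant strictly prefers Enter, so the entrant would not mix.
So the proposed profile is not a Nash equilibrium.

No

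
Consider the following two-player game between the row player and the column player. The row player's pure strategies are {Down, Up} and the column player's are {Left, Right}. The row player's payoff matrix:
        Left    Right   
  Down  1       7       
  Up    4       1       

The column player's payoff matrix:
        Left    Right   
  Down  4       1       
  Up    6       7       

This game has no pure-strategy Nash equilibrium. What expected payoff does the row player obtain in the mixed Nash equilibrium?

In a mixed equilibrium the row player is indifferent between Down and Up; this condition fixes q.
  the row player's expected payoff from Down: q·1 + (1−q)·7 = -6q + 7
  the row player's expected payoff from Up: q·4 + (1−q)·1 = 3q + 1
  -6q + 7 = 3q + 1  ⇒  -9q = -6  ⇒  q = 2/3.
At equilibrium the row player is indifferent across rows, so the row player's payoff equals the payoff from Down: (2/3)·1 + (1/3)·7 = 3.

3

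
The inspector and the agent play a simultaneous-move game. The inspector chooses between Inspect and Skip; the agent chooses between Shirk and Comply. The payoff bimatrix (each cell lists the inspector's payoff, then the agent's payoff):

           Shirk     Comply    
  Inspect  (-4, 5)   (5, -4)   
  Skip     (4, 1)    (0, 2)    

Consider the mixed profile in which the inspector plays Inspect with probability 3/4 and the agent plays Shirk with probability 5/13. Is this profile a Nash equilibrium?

Given the inspector's mix p = 3/4, the agent's payoff from Shirk is 4 but from Comply is -5/2. The agent strictly prefers Shirk, so the agent would not mix.
So the proposed profile is not a Nash equilibrium.

No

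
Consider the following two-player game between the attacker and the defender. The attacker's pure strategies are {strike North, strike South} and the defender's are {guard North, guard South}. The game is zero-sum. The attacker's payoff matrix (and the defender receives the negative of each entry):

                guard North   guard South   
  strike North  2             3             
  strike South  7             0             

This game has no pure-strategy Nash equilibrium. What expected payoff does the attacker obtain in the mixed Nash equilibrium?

21/8

Set the attacker's expected payoff from strike North equal to that from strike South:
  the attacker's payoff to strike North: q·2 + (1−q)·3 = -q + 3
  the attacker's payoff to strike South: q·7 + (1−q)·0 = 7q
  -q + 3 = 7q  ⇒  -8q = -3  ⇒  q = 3/8.
At equilibrium the attacker is indifferent across rows, so the attacker's payoff equals the payoff from strike North: (3/8)·2 + (5/8)·3 = 21/8.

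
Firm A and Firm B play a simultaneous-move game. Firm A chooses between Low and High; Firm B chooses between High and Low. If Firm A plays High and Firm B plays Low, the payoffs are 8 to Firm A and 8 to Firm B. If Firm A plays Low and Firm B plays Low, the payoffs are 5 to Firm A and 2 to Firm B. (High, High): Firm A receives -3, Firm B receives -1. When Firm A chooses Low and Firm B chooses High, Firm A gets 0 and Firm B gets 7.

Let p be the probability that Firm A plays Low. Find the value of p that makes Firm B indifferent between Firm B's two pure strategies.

Firm B's indifference between High and Low determines Firm A's mixing probability p:
  Firm B's payoff to High: p·7 + (1−p)·(-1) = 8p - 1
  Firm B's payoff to Low: p·2 + (1−p)·8 = -6p + 8
  8p - 1 = -6p + 8  ⇒  14p = 9  ⇒  p = 9/14.

p = 9/14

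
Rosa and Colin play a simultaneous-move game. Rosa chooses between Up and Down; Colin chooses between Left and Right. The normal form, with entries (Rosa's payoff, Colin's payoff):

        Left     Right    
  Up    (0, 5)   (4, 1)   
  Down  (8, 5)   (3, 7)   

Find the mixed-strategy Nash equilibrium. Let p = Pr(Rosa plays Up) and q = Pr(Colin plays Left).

p = 1/3, q = 1/9

Set Colin's expected payoff from Left equal to that from Right:
  Colin's expected payoff from Left: p·5 + (1−p)·5 = 5
  Colin's expected payoff from Right: p·1 + (1−p)·7 = -6p + 7
  5 = -6p + 7  ⇒  6p = 2  ⇒  p = 1/3.
Colin's mix must leave Rosa indifferent between Up and Down.
  Rosa's payoff from Up: q·0 + (1−q)·4 = -4q + 4
  Rosa's payoff from Down: q·8 + (1−q)·3 = 5q + 3
  -4q + 4 = 5q + 3  ⇒  -9q = -1  ⇒  q = 1/9.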